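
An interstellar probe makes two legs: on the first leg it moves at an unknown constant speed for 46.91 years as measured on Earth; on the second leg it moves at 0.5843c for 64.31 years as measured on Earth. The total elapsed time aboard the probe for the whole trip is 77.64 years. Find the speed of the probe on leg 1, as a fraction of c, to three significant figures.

β = 0.840

Leg 1: speed unknown; τ_1 = 46.91/γ_1.
Leg 2: γ = 1/√(1 − 0.5843²) = 1/√0.6586 = 1.232; τ_2 = 64.31/1.232 = 52.19 years.
Total proper time: τ_1 + 52.19 = 77.64, so τ_1 = 77.64 − 52.19 = 25.45 years.
γ_1 = 46.91/25.45 = 1.843; β = √(1 − 1/γ²) = √0.7057.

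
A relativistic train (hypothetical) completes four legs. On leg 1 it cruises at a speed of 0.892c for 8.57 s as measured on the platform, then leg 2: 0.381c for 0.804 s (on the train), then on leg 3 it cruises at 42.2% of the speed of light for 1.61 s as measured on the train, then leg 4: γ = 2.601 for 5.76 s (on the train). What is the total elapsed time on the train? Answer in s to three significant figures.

τ = 12.0 s

Leg 1: γ = 1/√(1 − 0.892²) = 1/√0.2043 = 2.212; τ_1 = 8.57/2.212 = 3.874 s.
Leg 2: 0.804 s is already measured on the train.
Leg 3: 1.61 s is already measured on the train.
Leg 4: 5.76 s is already measured on the train.
Total: 3.874 + 0.8040 + 1.610 + 5.760 s.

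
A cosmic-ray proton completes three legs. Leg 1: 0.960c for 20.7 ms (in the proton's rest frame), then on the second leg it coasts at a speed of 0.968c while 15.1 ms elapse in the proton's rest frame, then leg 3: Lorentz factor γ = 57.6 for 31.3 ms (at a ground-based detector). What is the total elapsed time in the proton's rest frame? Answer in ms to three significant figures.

Leg 1: 20.7 ms is already measured in the proton's rest frame.
Leg 2: 15.1 ms is already measured in the proton's rest frame.
Leg 3: γ = 57.6; τ_3 = 31.3/57.60 = 0.5434 ms.
Total: 20.70 + 15.10 + 0.5434 ms.

τ = 36.3 ms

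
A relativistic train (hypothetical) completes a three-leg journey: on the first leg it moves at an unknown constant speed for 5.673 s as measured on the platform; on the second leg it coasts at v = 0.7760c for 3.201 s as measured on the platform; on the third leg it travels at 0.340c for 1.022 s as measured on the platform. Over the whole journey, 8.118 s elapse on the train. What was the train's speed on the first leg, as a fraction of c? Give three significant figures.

Leg 1: speed unknown; τ_1 = 5.673/γ_1.
Leg 2: γ = 1/√(1 − 0.7760²) = 1/√0.3978 = 1.585; τ_2 = 3.201/1.585 = 2.019 s.
Leg 3: γ = 1/√(1 − 0.340²) = 1/√0.8844 = 1.063; τ_3 = 1.022/1.063 = 0.9611 s.
Total proper time: τ_1 + 2.019 + 0.9611 = 8.118, so τ_1 = 8.118 − 2.980 = 5.138 s.
γ_1 = 5.673/5.138 = 1.104; β = √(1 − 1/γ²) = √0.1797.

β = 0.424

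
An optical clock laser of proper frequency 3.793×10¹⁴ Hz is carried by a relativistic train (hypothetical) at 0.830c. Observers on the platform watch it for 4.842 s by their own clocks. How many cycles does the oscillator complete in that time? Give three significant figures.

γ = 1/√(1 − 0.830²) = 1/√0.3111 = 1.793
During 4.842 s of lab time, the oscillator's proper time advances by τ = Δt/γ = 4.842/1.793 = 2.701 s = 2.701×10⁰ s.
N = f × τ = 3.793×10¹⁴ × 2.701×10⁰ = 1.024×10¹⁵.

N = 1.02×10¹⁵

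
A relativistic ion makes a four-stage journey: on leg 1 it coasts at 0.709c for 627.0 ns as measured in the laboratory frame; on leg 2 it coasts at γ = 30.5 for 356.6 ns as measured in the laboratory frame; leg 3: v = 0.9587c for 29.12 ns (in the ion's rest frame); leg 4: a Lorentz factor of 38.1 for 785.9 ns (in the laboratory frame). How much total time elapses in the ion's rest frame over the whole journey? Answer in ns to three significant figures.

Leg 1: γ = 1/√(1 − 0.709²) = 1/√0.4973 = 1.418; τ_1 = 627.0/1.418 = 442.2 ns.
Leg 2: γ = 30.5; τ_2 = 356.6/30.50 = 11.69 ns.
Leg 3: 29.12 ns is already measured in the ion's rest frame.
Leg 4: γ = 38.1; τ_4 = 785.9/38.10 = 20.63 ns.
Total: 442.2 + 11.69 + 29.12 + 20.63 ns.

τ = 504 ns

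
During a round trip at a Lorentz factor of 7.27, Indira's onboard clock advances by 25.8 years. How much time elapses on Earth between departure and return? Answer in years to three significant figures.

γ = 7.27
Earth-frame duration is the dilated interval: Δt = γτ = 7.270 × 25.8 years.

Δt = 188 years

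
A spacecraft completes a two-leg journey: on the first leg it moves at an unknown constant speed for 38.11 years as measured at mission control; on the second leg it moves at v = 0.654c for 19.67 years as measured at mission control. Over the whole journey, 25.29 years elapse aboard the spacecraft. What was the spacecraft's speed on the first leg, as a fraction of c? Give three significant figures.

β = 0.962

Leg 1: speed unknown; τ_1 = 38.11/γ_1.
Leg 2: γ = 1/√(1 − 0.654²) = 1/√0.5723 = 1.322; τ_2 = 19.67/1.322 = 14.88 years.
Total proper time: τ_1 + 14.88 = 25.29, so τ_1 = 25.29 − 14.88 = 10.41 years.
γ_1 = 38.11/10.41 = 3.661; β = √(1 − 1/γ²) = √0.9254.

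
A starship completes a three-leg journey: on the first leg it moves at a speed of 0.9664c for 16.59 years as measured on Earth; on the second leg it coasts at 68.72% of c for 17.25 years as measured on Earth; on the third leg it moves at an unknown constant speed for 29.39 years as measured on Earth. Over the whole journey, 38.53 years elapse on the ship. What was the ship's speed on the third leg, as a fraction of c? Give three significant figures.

Leg 1: γ = 1/√(1 − 0.9664²) = 1/√0.06607 = 3.890; τ_1 = 16.59/3.890 = 4.264 years.
Leg 2: β = 0.6872; γ = 1/√(1 − 0.6872²) = 1/√0.5278 = 1.377; τ_2 = 17.25/1.377 = 12.53 years.
Leg 3: speed unknown; τ_3 = 29.39/γ_3.
Total proper time: 4.264 + 12.53 + τ_3 = 38.53, so τ_3 = 38.53 − 16.80 = 21.73 years.
γ_3 = 29.39/21.73 = 1.352; β = √(1 − 1/γ²) = √0.4531.

β = 0.673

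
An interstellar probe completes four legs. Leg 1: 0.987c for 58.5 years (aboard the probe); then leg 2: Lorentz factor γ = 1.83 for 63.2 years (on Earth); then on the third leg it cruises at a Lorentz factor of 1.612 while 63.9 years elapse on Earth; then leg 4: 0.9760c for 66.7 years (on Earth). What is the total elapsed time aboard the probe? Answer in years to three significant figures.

τ = 147 years

Leg 1: 58.5 years is already measured aboard the probe.
Leg 2: γ = 1.83; τ_2 = 63.2/1.830 = 34.54 years.
Leg 3: γ = 1.612; τ_3 = 63.9/1.612 = 39.64 years.
Leg 4: γ = 1/√(1 − 0.9760²) = 1/√0.04742 = 4.592; τ_4 = 66.7/4.592 = 14.53 years.
Total: 58.50 + 34.54 + 39.64 + 14.53 years.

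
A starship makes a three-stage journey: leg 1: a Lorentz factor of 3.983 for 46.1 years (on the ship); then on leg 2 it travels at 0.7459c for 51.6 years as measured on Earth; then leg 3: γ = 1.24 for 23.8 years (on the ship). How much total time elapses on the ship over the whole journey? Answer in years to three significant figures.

τ = 104 years

Leg 1: 46.1 years is already measured on the ship.
Leg 2: γ = 1/√(1 − 0.7459²) = 1/√0.4436 = 1.501; τ_2 = 51.6/1.501 = 34.37 years.
Leg 3: 23.8 years is already measured on the ship.
Total: 46.10 + 34.37 + 23.80 years.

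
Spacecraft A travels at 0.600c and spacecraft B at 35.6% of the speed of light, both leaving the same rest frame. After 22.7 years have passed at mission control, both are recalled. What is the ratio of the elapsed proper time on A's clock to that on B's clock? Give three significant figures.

A: γ = 1/√(1 − 0.600²) = 5/4 = 1.250. B: β = 0.356; γ = 1/√(1 − 0.356²) = 1/√0.8733 = 1.070.
τ_A/τ_B = γ_B/γ_A = 1.070/1.250 = 0.8561, so τ_A/τ_B = 0.8561.

τ_A/τ_B = 0.856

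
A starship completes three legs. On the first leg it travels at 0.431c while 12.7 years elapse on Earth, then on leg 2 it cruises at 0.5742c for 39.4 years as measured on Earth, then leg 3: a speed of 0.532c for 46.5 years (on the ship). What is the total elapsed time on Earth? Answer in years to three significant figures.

Leg 1: 12.7 years is already measured on Earth.
Leg 2: 39.4 years is already measured on Earth.
Leg 3: γ = 1/√(1 − 0.532²) = 1/√0.7170 = 1.181; Δt_3 = 1.181 × 46.5 = 54.92 years.
Total: 12.70 + 39.40 + 54.92 years.

Δt = 107 years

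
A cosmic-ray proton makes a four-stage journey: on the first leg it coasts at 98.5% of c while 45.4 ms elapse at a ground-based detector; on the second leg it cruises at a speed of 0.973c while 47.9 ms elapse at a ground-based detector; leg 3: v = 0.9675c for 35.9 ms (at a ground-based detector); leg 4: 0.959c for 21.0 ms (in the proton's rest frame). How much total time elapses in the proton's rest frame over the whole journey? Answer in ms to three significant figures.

Leg 1: β = 0.985; γ = 1/√(1 − 0.985²) = 1/√0.02977 = 5.795; τ_1 = 45.4/5.795 = 7.834 ms.
Leg 2: γ = 1/√(1 − 0.973²) = 1/√0.05327 = 4.333; τ_2 = 47.9/4.333 = 11.06 ms.
Leg 3: γ = 1/√(1 − 0.9675²) = 1/√0.06394 = 3.955; τ_3 = 35.9/3.955 = 9.078 ms.
Leg 4: 21.0 ms is already measured in the proton's rest frame.
Total: 7.834 + 11.06 + 9.078 + 21.00 ms.

τ = 49.0 ms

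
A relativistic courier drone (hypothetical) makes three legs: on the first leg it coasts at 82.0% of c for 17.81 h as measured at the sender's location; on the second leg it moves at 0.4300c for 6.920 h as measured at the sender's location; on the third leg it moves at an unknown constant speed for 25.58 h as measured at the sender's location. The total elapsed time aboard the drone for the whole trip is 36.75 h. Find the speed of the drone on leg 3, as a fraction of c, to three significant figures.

β = 0.608

Leg 1: β = 0.820; γ = 1/√(1 − 0.820²) = 1/√0.3276 = 1.747; τ_1 = 17.81/1.747 = 10.19 h.
Leg 2: γ = 1/√(1 − 0.4300²) = 1/√0.8151 = 1.108; τ_2 = 6.920/1.108 = 6.248 h.
Leg 3: speed unknown; τ_3 = 25.58/γ_3.
Total proper time: 10.19 + 6.248 + τ_3 = 36.75, so τ_3 = 36.75 − 16.44 = 20.31 h.
γ_3 = 25.58/20.31 = 1.260; β = √(1 − 1/γ²) = √0.3697.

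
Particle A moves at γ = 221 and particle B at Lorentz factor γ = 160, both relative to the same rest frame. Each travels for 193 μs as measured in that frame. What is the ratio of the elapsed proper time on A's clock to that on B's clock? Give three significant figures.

τ_A/τ_B = 0.724

A: γ = 221. B: γ = 160.
τ_A/τ_B = γ_B/γ_A = 160.0/221.0 = 0.7240, so τ_A/τ_B = 0.7240.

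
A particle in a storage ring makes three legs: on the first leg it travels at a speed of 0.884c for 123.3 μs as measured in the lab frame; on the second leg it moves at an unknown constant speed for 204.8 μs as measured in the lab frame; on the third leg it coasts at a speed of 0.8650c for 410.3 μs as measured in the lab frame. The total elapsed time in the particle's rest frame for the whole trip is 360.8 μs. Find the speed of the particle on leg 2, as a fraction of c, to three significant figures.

β = 0.880

Leg 1: γ = 1/√(1 − 0.884²) = 1/√0.2185 = 2.139; τ_1 = 123.3/2.139 = 57.64 μs.
Leg 2: speed unknown; τ_2 = 204.8/γ_2.
Leg 3: γ = 1/√(1 − 0.8650²) = 1/√0.2518 = 1.993; τ_3 = 410.3/1.993 = 205.9 μs.
Total proper time: 57.64 + τ_2 + 205.9 = 360.8, so τ_2 = 360.8 − 263.5 = 97.28 μs.
γ_2 = 204.8/97.28 = 2.105; β = √(1 − 1/γ²) = √0.7744.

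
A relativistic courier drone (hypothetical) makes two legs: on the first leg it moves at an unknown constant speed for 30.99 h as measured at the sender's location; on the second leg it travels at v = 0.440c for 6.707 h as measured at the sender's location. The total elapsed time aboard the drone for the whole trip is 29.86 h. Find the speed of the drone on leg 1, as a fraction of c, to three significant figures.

β = 0.639

Leg 1: speed unknown; τ_1 = 30.99/γ_1.
Leg 2: γ = 1/√(1 − 0.440²) = 1/√0.8064 = 1.114; τ_2 = 6.707/1.114 = 6.023 h.
Total proper time: τ_1 + 6.023 = 29.86, so τ_1 = 29.86 − 6.023 = 23.84 h.
γ_1 = 30.99/23.84 = 1.300; β = √(1 − 1/γ²) = √0.4084.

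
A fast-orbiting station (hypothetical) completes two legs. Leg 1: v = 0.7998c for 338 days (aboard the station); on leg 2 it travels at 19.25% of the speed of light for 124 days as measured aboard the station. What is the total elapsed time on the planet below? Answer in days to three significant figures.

Δt = 689 days

Leg 1: γ = 1/√(1 − 0.7998²) = 1/√0.3603 = 1.666; Δt_1 = 1.666 × 338 = 563.1 days.
Leg 2: β = 0.1925; γ = 1/√(1 − 0.1925²) = 1/√0.9629 = 1.019; Δt_2 = 1.019 × 124 = 126.4 days.
Total: 563.1 + 126.4 days.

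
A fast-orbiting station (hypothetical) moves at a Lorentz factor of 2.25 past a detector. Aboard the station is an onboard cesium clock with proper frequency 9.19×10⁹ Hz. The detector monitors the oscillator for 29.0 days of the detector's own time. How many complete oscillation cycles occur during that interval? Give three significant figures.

γ = 2.25
During 29.0 days of lab time, the oscillator's proper time advances by τ = Δt/γ = 29.0/2.250 = 12.89 days = 1.114×10⁶ s.
N = f × τ = 9.19×10⁹ × 1.114×10⁶ = 1.023×10¹⁶.

N = 1.02×10¹⁶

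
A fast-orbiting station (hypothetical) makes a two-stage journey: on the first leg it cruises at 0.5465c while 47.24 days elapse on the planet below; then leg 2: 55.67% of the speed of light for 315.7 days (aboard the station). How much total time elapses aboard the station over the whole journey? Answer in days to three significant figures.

Leg 1: γ = 1/√(1 − 0.5465²) = 1/√0.7013 = 1.194; τ_1 = 47.24/1.194 = 39.56 days.
Leg 2: 315.7 days is already measured aboard the station.
Total: 39.56 + 315.7 days.

τ = 355 days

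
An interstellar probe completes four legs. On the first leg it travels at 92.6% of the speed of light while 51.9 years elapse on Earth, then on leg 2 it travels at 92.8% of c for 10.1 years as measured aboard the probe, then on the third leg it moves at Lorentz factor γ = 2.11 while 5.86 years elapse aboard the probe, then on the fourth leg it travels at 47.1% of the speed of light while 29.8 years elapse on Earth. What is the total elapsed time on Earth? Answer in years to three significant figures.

Leg 1: 51.9 years is already measured on Earth.
Leg 2: β = 0.928; γ = 1/√(1 − 0.928²) = 1/√0.1388 = 2.684; Δt_2 = 2.684 × 10.1 = 27.11 years.
Leg 3: γ = 2.11; Δt_3 = 2.110 × 5.86 = 12.36 years.
Leg 4: 29.8 years is already measured on Earth.
Total: 51.90 + 27.11 + 12.36 + 29.80 years.

Δt = 121 years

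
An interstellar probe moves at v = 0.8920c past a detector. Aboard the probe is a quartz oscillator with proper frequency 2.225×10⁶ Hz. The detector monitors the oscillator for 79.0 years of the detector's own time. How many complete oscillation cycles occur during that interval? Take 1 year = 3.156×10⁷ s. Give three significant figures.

N = 2.51×10¹⁵

γ = 1/√(1 − 0.8920²) = 1/√0.2043 = 2.212
During 79.0 years of lab time, the oscillator's proper time advances by τ = Δt/γ = 79.0/2.212 = 35.71 years = 1.127×10⁹ s.
N = f × τ = 2.225×10⁶ × 1.127×10⁹ = 2.508×10¹⁵.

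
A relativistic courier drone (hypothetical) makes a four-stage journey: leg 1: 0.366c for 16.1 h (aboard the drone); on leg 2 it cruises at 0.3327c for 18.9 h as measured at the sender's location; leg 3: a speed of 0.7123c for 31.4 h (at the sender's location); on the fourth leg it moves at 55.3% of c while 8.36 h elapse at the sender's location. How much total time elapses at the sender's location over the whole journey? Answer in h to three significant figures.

Δt = 76.0 h

Leg 1: γ = 1/√(1 − 0.366²) = 1/√0.8660 = 1.075; Δt_1 = 1.075 × 16.1 = 17.30 h.
Leg 2: 18.9 h is already measured at the sender's location.
Leg 3: 31.4 h is already measured at the sender's location.
Leg 4: 8.36 h is already measured at the sender's location.
Total: 17.30 + 18.90 + 31.40 + 8.360 h.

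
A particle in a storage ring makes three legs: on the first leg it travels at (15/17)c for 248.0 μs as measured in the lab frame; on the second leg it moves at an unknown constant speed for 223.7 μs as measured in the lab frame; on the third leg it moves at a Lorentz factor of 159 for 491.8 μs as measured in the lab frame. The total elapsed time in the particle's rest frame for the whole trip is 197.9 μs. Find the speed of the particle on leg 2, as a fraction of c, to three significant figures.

β = 0.937

Leg 1: γ = 1/√(1 − (15/17)²) = 17/8 = 2.125; τ_1 = 248.0/2.125 = 116.7 μs.
Leg 2: speed unknown; τ_2 = 223.7/γ_2.
Leg 3: γ = 159; τ_3 = 491.8/159.0 = 3.093 μs.
Total proper time: 116.7 + τ_2 + 3.093 = 197.9, so τ_2 = 197.9 − 119.8 = 78.10 μs.
γ_2 = 223.7/78.10 = 2.864; β = √(1 − 1/γ²) = √0.8781.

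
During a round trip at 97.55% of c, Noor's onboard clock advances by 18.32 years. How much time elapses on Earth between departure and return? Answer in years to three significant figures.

Δt = 83.3 years

β = 0.9755; γ = 1/√(1 − 0.9755²) = 1/√0.04840 = 4.545
Earth-frame duration is the dilated interval: Δt = γτ = 4.545 × 18.32 years.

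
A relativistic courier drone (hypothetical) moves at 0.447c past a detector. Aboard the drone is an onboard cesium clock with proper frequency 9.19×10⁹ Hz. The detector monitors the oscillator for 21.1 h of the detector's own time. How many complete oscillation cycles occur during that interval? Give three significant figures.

N = 6.24×10¹⁴

γ = 1/√(1 − 0.447²) = 1/√0.8002 = 1.118
During 21.1 h of lab time, the oscillator's proper time advances by τ = Δt/γ = 21.1/1.118 = 18.87 h = 6.795×10⁴ s.
N = f × τ = 9.19×10⁹ × 6.795×10⁴ = 6.244×10¹⁴.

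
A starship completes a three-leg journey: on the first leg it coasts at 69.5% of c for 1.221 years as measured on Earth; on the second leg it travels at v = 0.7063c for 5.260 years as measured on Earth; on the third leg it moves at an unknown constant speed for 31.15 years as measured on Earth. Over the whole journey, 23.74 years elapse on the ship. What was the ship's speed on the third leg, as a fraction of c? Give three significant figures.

β = 0.789

Leg 1: β = 0.695; γ = 1/√(1 − 0.695²) = 1/√0.5170 = 1.391; τ_1 = 1.221/1.391 = 0.8779 years.
Leg 2: γ = 1/√(1 − 0.7063²) = 1/√0.5011 = 1.413; τ_2 = 5.260/1.413 = 3.724 years.
Leg 3: speed unknown; τ_3 = 31.15/γ_3.
Total proper time: 0.8779 + 3.724 + τ_3 = 23.74, so τ_3 = 23.74 − 4.602 = 19.14 years.
γ_3 = 31.15/19.14 = 1.628; β = √(1 − 1/γ²) = √0.6225.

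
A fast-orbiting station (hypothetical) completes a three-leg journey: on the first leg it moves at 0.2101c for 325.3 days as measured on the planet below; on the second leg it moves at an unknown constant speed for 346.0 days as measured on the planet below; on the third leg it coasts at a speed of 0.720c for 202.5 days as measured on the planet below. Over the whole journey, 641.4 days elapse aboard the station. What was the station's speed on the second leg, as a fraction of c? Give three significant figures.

Leg 1: γ = 1/√(1 − 0.2101²) = 1/√0.9559 = 1.023; τ_1 = 325.3/1.023 = 318.0 days.
Leg 2: speed unknown; τ_2 = 346.0/γ_2.
Leg 3: γ = 1/√(1 − 0.720²) = 1/√0.4816 = 1.441; τ_3 = 202.5/1.441 = 140.5 days.
Total proper time: 318.0 + τ_2 + 140.5 = 641.4, so τ_2 = 641.4 − 458.6 = 182.8 days.
γ_2 = 346.0/182.8 = 1.892; β = √(1 − 1/γ²) = √0.7208.

β = 0.849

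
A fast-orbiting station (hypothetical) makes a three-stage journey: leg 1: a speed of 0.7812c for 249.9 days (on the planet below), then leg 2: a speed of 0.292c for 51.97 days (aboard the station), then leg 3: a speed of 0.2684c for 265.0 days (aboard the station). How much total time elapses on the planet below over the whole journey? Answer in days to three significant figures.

Δt = 579 days

Leg 1: 249.9 days is already measured on the planet below.
Leg 2: γ = 1/√(1 − 0.292²) = 1/√0.9147 = 1.046; Δt_2 = 1.046 × 51.97 = 54.34 days.
Leg 3: γ = 1/√(1 − 0.2684²) = 1/√0.9280 = 1.038; Δt_3 = 1.038 × 265.0 = 275.1 days.
Total: 249.9 + 54.34 + 275.1 days.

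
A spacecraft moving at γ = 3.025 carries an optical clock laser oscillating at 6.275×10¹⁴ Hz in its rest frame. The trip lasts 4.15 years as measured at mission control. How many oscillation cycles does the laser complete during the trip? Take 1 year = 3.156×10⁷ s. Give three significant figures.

γ = 3.025
The oscillator's own cycle count is N = f × τ where τ is the proper time aboard the spacecraft. τ = Δt/γ = 4.15/3.025 = 1.372 years = 4.330×10⁷ s.
N = 6.275×10¹⁴ × 4.330×10⁷ = 2.717×10²².

N = 2.72×10²²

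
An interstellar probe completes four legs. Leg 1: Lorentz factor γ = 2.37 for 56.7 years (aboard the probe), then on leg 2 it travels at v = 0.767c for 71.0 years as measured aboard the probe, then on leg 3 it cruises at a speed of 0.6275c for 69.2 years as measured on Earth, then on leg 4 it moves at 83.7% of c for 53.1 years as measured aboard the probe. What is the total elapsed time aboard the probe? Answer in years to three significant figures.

τ = 235 years

Leg 1: 56.7 years is already measured aboard the probe.
Leg 2: 71.0 years is already measured aboard the probe.
Leg 3: γ = 1/√(1 − 0.6275²) = 1/√0.6062 = 1.284; τ_3 = 69.2/1.284 = 53.88 years.
Leg 4: 53.1 years is already measured aboard the probe.
Total: 56.70 + 71.00 + 53.88 + 53.10 years.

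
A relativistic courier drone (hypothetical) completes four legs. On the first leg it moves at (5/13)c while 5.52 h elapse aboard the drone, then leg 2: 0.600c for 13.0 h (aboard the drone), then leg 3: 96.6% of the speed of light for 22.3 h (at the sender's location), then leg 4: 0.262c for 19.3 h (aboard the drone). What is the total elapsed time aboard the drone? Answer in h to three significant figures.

τ = 43.6 h

Leg 1: 5.52 h is already measured aboard the drone.
Leg 2: 13.0 h is already measured aboard the drone.
Leg 3: β = 0.966; γ = 1/√(1 − 0.966²) = 1/√0.06684 = 3.868; τ_3 = 22.3/3.868 = 5.765 h.
Leg 4: 19.3 h is already measured aboard the drone.
Total: 5.520 + 13.00 + 5.765 + 19.30 h.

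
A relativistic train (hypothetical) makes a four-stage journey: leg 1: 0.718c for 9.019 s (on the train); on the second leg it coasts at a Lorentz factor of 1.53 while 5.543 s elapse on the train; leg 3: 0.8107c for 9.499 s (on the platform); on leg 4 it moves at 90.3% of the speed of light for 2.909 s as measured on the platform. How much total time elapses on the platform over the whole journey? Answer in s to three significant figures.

Δt = 33.8 s

Leg 1: γ = 1/√(1 − 0.718²) = 1/√0.4845 = 1.437; Δt_1 = 1.437 × 9.019 = 12.96 s.
Leg 2: γ = 1.53; Δt_2 = 1.530 × 5.543 = 8.481 s.
Leg 3: 9.499 s is already measured on the platform.
Leg 4: 2.909 s is already measured on the platform.
Total: 12.96 + 8.481 + 9.499 + 2.909 s.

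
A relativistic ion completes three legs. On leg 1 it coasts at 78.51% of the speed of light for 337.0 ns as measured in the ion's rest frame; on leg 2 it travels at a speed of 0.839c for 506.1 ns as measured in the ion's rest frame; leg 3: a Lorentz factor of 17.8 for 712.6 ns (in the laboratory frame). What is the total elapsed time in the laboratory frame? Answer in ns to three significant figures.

Leg 1: β = 0.7851; γ = 1/√(1 − 0.7851²) = 1/√0.3836 = 1.615; Δt_1 = 1.615 × 337.0 = 544.1 ns.
Leg 2: γ = 1/√(1 − 0.839²) = 1/√0.2961 = 1.838; Δt_2 = 1.838 × 506.1 = 930.1 ns.
Leg 3: 712.6 ns is already measured in the laboratory frame.
Total: 544.1 + 930.1 + 712.6 ns.

Δt = 2190 ns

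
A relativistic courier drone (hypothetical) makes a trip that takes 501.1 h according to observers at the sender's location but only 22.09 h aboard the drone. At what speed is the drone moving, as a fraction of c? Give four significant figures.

The proper time is measured aboard the drone (both events occur at the drone's location); Δt is measured at the sender's location. γ = Δt/τ = 501.1/22.09 = 22.68.
β = √(1 − 1/γ²) = √(1 − 0.001943) = √0.9981

β = 0.9990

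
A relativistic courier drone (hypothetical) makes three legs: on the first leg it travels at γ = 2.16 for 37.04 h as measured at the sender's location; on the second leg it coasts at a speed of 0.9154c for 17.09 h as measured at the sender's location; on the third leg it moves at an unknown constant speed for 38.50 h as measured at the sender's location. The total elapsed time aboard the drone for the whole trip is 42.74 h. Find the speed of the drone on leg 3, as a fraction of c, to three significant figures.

Leg 1: γ = 2.16; τ_1 = 37.04/2.160 = 17.15 h.
Leg 2: γ = 1/√(1 − 0.9154²) = 1/√0.1620 = 2.484; τ_2 = 17.09/2.484 = 6.880 h.
Leg 3: speed unknown; τ_3 = 38.50/γ_3.
Total proper time: 17.15 + 6.880 + τ_3 = 42.74, so τ_3 = 42.74 − 24.03 = 18.71 h.
γ_3 = 38.50/18.71 = 2.057; β = √(1 − 1/γ²) = √0.7638.

β = 0.874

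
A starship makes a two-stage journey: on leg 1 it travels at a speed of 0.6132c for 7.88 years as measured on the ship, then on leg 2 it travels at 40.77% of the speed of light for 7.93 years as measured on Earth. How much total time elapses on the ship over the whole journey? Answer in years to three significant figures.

τ = 15.1 years

Leg 1: 7.88 years is already measured on the ship.
Leg 2: β = 0.4077; γ = 1/√(1 − 0.4077²) = 1/√0.8338 = 1.095; τ_2 = 7.93/1.095 = 7.241 years.
Total: 7.880 + 7.241 years.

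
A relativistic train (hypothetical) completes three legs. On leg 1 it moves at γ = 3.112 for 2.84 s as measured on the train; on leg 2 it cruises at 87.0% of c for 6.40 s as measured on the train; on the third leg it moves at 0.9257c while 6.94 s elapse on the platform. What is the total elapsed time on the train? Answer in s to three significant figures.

τ = 11.9 s

Leg 1: 2.84 s is already measured on the train.
Leg 2: 6.40 s is already measured on the train.
Leg 3: γ = 1/√(1 − 0.9257²) = 1/√0.1431 = 2.644; τ_3 = 6.94/2.644 = 2.625 s.
Total: 2.840 + 6.400 + 2.625 s.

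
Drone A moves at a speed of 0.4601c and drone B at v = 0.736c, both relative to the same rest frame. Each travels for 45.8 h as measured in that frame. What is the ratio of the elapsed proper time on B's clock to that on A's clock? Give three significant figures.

τ_B/τ_A = 0.762

A: γ = 1/√(1 − 0.4601²) = 1/√0.7883 = 1.126. B: γ = 1/√(1 − 0.736²) = 1/√0.4583 = 1.477.
τ_A/τ_B = γ_B/γ_A = 1.477/1.126 = 1.312, so τ_B/τ_A = 0.7625.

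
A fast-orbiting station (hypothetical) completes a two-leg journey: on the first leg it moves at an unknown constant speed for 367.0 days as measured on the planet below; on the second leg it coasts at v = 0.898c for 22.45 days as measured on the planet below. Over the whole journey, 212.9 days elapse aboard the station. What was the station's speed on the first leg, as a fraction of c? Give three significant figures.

Leg 1: speed unknown; τ_1 = 367.0/γ_1.
Leg 2: γ = 1/√(1 − 0.898²) = 1/√0.1936 = 2.273; τ_2 = 22.45/2.273 = 9.878 days.
Total proper time: τ_1 + 9.878 = 212.9, so τ_1 = 212.9 − 9.878 = 203.0 days.
γ_1 = 367.0/203.0 = 1.808; β = √(1 − 1/γ²) = √0.6940.

β = 0.833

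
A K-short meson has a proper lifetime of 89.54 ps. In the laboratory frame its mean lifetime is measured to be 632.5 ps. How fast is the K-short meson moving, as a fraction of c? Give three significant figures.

v = 0.990c

γ = Δt/τ₀ = 632.5/89.54 = 7.064
β = √(1 − 1/γ²) = √(1 − 0.02004) = √0.9800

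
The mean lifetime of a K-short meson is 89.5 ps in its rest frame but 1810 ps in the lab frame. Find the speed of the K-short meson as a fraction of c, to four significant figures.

v = 0.9988c

γ = Δt/τ₀ = 1810/89.5 = 20.22
β = √(1 − 1/γ²) = √(1 − 0.002445) = √0.9976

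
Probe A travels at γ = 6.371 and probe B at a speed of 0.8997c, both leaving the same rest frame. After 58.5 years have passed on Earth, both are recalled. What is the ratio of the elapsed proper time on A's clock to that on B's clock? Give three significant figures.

A: γ = 6.371. B: γ = 1/√(1 − 0.8997²) = 1/√0.1905 = 2.291.
τ_A/τ_B = γ_B/γ_A = 2.291/6.371 = 0.3596, so τ_A/τ_B = 0.3596.

τ_A/τ_B = 0.360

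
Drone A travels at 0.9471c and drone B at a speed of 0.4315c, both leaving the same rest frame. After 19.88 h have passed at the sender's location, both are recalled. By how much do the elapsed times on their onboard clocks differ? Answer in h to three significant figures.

|τ_A − τ_B| = 11.6 h

A: γ = 1/√(1 − 0.9471²) = 1/√0.1030 = 3.116; τ_A = 19.88/3.116 = 6.380 h.
B: γ = 1/√(1 − 0.4315²) = 1/√0.8138 = 1.109; τ_B = 19.88/1.109 = 17.93 h.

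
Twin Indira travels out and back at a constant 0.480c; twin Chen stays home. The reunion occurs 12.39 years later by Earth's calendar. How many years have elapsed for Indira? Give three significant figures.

τ = 10.9 years

γ = 1/√(1 − 0.480²) = 1/√0.7696 = 1.140
Indira's clock measures proper time along the trip: τ = Δt/γ = 12.39/1.140 years.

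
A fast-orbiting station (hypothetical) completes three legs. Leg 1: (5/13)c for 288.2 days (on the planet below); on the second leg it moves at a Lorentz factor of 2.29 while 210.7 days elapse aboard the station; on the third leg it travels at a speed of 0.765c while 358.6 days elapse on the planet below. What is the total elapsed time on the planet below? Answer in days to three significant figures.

Δt = 1130 days

Leg 1: 288.2 days is already measured on the planet below.
Leg 2: γ = 2.29; Δt_2 = 2.290 × 210.7 = 482.5 days.
Leg 3: 358.6 days is already measured on the planet below.
Total: 288.2 + 482.5 + 358.6 days.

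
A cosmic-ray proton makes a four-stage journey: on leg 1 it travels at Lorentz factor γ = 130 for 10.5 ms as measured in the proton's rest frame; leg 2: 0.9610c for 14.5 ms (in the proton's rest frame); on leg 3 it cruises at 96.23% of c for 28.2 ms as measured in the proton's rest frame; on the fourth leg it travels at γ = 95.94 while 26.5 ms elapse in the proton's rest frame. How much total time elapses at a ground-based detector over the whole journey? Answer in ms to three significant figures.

Leg 1: γ = 130; Δt_1 = 130.0 × 10.5 = 1365 ms.
Leg 2: γ = 1/√(1 − 0.9610²) = 1/√0.07648 = 3.616; Δt_2 = 3.616 × 14.5 = 52.43 ms.
Leg 3: β = 0.9623; γ = 1/√(1 − 0.9623²) = 1/√0.07398 = 3.677; Δt_3 = 3.677 × 28.2 = 103.7 ms.
Leg 4: γ = 95.94; Δt_4 = 95.94 × 26.5 = 2542 ms.
Total: 1365 + 52.43 + 103.7 + 2542 ms.

Δt = 4060 ms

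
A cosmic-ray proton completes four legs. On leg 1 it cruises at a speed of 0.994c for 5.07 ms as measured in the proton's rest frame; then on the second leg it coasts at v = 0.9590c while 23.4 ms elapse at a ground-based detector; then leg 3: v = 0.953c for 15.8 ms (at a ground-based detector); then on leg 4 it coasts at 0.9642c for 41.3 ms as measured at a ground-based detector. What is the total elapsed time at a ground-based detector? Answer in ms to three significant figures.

Leg 1: γ = 1/√(1 − 0.994²) = 1/√0.01196 = 9.142; Δt_1 = 9.142 × 5.07 = 46.35 ms.
Leg 2: 23.4 ms is already measured at a ground-based detector.
Leg 3: 15.8 ms is already measured at a ground-based detector.
Leg 4: 41.3 ms is already measured at a ground-based detector.
Total: 46.35 + 23.40 + 15.80 + 41.30 ms.

Δt = 127 ms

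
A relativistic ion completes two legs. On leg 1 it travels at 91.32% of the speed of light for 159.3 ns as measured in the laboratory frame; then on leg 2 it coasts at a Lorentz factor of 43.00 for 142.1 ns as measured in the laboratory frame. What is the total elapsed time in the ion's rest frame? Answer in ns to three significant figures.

Leg 1: β = 0.9132; γ = 1/√(1 − 0.9132²) = 1/√0.1661 = 2.454; τ_1 = 159.3/2.454 = 64.92 ns.
Leg 2: γ = 43.00; τ_2 = 142.1/43.00 = 3.305 ns.
Total: 64.92 + 3.305 ns.

τ = 68.2 ns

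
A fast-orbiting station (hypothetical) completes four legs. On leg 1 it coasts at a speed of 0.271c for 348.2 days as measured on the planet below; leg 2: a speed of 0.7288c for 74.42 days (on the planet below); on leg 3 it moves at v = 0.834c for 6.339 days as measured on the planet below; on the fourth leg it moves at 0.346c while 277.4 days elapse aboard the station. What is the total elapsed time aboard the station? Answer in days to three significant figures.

Leg 1: γ = 1/√(1 − 0.271²) = 1/√0.9266 = 1.039; τ_1 = 348.2/1.039 = 335.2 days.
Leg 2: γ = 1/√(1 − 0.7288²) = 1/√0.4689 = 1.460; τ_2 = 74.42/1.460 = 50.96 days.
Leg 3: γ = 1/√(1 − 0.834²) = 1/√0.3044 = 1.812; τ_3 = 6.339/1.812 = 3.498 days.
Leg 4: 277.4 days is already measured aboard the station.
Total: 335.2 + 50.96 + 3.498 + 277.4 days.

τ = 667 days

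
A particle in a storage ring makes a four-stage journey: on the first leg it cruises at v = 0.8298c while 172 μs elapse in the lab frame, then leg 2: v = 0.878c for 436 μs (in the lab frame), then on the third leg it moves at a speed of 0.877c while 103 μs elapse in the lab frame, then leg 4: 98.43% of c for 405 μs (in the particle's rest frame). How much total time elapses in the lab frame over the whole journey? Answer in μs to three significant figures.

Δt = 3010 μs

Leg 1: 172 μs is already measured in the lab frame.
Leg 2: 436 μs is already measured in the lab frame.
Leg 3: 103 μs is already measured in the lab frame.
Leg 4: β = 0.9843; γ = 1/√(1 − 0.9843²) = 1/√0.03115 = 5.666; Δt_4 = 5.666 × 405 = 2295 μs.
Total: 172.0 + 436.0 + 103.0 + 2295 μs.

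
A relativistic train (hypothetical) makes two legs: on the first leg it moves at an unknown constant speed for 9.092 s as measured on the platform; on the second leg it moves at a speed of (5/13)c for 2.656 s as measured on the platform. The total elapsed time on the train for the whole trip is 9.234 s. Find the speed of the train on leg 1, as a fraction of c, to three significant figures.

β = 0.666

Leg 1: speed unknown; τ_1 = 9.092/γ_1.
Leg 2: γ = 1/√(1 − (5/13)²) = 13/12 ≈ 1.083; τ_2 = 2.656/1.083 = 2.452 s.
Total proper time: τ_1 + 2.452 = 9.234, so τ_1 = 9.234 − 2.452 = 6.782 s.
γ_1 = 9.092/6.782 = 1.341; β = √(1 − 1/γ²) = √0.4435.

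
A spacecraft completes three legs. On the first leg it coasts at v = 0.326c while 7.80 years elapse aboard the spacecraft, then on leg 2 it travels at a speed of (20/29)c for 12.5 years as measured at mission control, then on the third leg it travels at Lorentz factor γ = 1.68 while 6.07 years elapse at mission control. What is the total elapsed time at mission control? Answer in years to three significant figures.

Leg 1: γ = 1/√(1 − 0.326²) = 1/√0.8937 = 1.058; Δt_1 = 1.058 × 7.80 = 8.251 years.
Leg 2: 12.5 years is already measured at mission control.
Leg 3: 6.07 years is already measured at mission control.
Total: 8.251 + 12.50 + 6.070 years.

Δt = 26.8 years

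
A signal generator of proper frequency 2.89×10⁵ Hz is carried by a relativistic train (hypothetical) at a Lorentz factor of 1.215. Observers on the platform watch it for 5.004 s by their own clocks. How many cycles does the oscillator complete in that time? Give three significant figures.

γ = 1.215
During 5.004 s of lab time, the oscillator's proper time advances by τ = Δt/γ = 5.004/1.215 = 4.119 s = 4.119×10⁰ s.
N = f × τ = 2.89×10⁵ × 4.119×10⁰ = 1.190×10⁶.

N = 1.19×10⁶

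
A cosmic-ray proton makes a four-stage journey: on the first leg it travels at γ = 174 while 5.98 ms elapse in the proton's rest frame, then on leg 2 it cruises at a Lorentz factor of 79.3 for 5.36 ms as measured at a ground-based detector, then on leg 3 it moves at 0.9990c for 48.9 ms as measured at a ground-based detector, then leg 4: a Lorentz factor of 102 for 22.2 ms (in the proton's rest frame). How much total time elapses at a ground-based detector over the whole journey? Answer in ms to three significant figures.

Leg 1: γ = 174; Δt_1 = 174.0 × 5.98 = 1041 ms.
Leg 2: 5.36 ms is already measured at a ground-based detector.
Leg 3: 48.9 ms is already measured at a ground-based detector.
Leg 4: γ = 102; Δt_4 = 102.0 × 22.2 = 2264 ms.
Total: 1041 + 5.360 + 48.90 + 2264 ms.

Δt = 3360 ms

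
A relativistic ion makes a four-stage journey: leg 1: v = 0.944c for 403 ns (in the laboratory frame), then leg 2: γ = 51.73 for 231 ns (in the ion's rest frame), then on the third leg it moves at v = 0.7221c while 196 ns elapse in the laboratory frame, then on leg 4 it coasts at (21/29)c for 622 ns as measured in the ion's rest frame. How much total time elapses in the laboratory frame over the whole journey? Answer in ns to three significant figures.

Δt = 1.35×10⁴ ns

Leg 1: 403 ns is already measured in the laboratory frame.
Leg 2: γ = 51.73; Δt_2 = 51.73 × 231 = 1.195×10⁴ ns.
Leg 3: 196 ns is already measured in the laboratory frame.
Leg 4: γ = 1/√(1 − (21/29)²) = 29/20 = 1.450; Δt_4 = 1.450 × 622 = 901.9 ns.
Total: 403.0 + 1.195×10⁴ + 196.0 + 901.9 ns.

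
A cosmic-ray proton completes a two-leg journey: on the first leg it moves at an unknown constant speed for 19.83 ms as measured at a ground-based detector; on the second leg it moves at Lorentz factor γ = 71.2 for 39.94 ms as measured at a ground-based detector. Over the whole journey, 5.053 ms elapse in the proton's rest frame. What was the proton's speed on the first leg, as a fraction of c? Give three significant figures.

β = 0.974

Leg 1: speed unknown; τ_1 = 19.83/γ_1.
Leg 2: γ = 71.2; τ_2 = 39.94/71.20 = 0.5610 ms.
Total proper time: τ_1 + 0.5610 = 5.053, so τ_1 = 5.053 − 0.5610 = 4.492 ms.
γ_1 = 19.83/4.492 = 4.414; β = √(1 − 1/γ²) = √0.9487.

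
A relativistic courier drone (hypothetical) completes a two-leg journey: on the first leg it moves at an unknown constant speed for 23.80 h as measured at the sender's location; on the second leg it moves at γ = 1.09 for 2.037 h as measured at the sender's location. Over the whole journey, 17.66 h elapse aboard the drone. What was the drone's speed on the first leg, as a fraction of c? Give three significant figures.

Leg 1: speed unknown; τ_1 = 23.80/γ_1.
Leg 2: γ = 1.09; τ_2 = 2.037/1.090 = 1.869 h.
Total proper time: τ_1 + 1.869 = 17.66, so τ_1 = 17.66 − 1.869 = 15.79 h.
γ_1 = 23.80/15.79 = 1.507; β = √(1 − 1/γ²) = √0.5598.

β = 0.748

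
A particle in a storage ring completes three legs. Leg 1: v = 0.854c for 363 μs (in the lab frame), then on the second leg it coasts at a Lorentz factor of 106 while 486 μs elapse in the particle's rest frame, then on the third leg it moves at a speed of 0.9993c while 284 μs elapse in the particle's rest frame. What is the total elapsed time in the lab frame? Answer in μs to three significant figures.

Δt = 5.95×10⁴ μs

Leg 1: 363 μs is already measured in the lab frame.
Leg 2: γ = 106; Δt_2 = 106.0 × 486 = 5.152×10⁴ μs.
Leg 3: γ = 1/√(1 − 0.9993²) = 1/√0.001400 = 26.73; Δt_3 = 26.73 × 284 = 7592 μs.
Total: 363.0 + 5.152×10⁴ + 7592 μs.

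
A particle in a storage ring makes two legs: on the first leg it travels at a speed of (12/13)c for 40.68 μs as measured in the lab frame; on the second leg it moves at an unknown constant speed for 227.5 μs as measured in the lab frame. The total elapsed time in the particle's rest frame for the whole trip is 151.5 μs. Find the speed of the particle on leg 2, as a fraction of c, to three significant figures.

Leg 1: γ = 1/√(1 − (12/13)²) = 13/5 = 2.600; τ_1 = 40.68/2.600 = 15.65 μs.
Leg 2: speed unknown; τ_2 = 227.5/γ_2.
Total proper time: 15.65 + τ_2 = 151.5, so τ_2 = 151.5 − 15.65 = 135.9 μs.
γ_2 = 227.5/135.9 = 1.675; β = √(1 − 1/γ²) = √0.6434.

β = 0.802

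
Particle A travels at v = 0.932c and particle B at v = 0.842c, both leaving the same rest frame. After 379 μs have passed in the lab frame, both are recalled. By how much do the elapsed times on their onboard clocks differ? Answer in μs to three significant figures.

|τ_A − τ_B| = 67.1 μs

A: γ = 1/√(1 − 0.932²) = 1/√0.1314 = 2.759; τ_A = 379/2.759 = 137.4 μs.
B: γ = 1/√(1 − 0.842²) = 1/√0.2910 = 1.854; τ_B = 379/1.854 = 204.5 μs.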